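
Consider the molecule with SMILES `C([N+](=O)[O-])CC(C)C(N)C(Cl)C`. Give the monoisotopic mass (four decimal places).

Atom tally by fragment:
  O2NCH2 → C:1 H:2 N:1 O:2
  CH2 → C:1 H:2
  CH(CH3) → C:2 H:4
  CH(NH2) → C:1 H:3 N:1
  CH(Cl) → C:1 H:1 Cl:1
  CH3 → C:1 H:3
Element totals:
  C: 7
  H: 15
  Cl: 1
  N: 2
  O: 2
Molecular formula: C7H15ClN2O2.
  M = 7(12.0) + 15(1.007825) + 34.968853 + 2(14.003074) + 2(15.994915)
    = 84.000000 + 15.117375 + 34.968853 + 28.006148 + 31.989830 = 194.082206

194.0822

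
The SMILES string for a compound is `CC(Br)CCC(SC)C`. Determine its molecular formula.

C7H15BrS

Atom tally by fragment:
  CH3 → C:1 H:3
  CH(Br) → C:1 H:1 Br:1
  CH2 → C:1 H:2
  CH2 → C:1 H:2
  CH(SCH3) → C:2 H:4 S:1
  CH3 → C:1 H:3
Element totals:
  C: 7
  H: 15
  Br: 1
  S: 1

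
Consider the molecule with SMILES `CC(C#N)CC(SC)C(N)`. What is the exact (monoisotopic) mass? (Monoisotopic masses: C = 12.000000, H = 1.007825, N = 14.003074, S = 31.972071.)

Atom tally by fragment:
  CH3 → C:1 H:3
  CH(CN) → C:2 H:1 N:1
  CH2 → C:1 H:2
  CH(SCH3) → C:2 H:4 S:1
  CH2NH2 → C:1 H:4 N:1
Element totals:
  C: 7
  H: 14
  N: 2
  S: 1
Molecular formula: C7H14N2S.
  M = 7(12.0) + 14(1.007825) + 2(14.003074) + 31.972071
    = 84.000000 + 14.109550 + 28.006148 + 31.972071 = 158.087769

158.0878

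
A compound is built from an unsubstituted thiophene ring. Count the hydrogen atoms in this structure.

4

Atom tally by fragment:
  thiophene ring core → C:4 H:4 S:1
Element totals:
  C: 4
  H: 4
  S: 1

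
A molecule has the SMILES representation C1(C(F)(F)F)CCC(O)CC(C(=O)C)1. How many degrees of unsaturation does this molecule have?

2

Atom tally by fragment:
  cyclohexane ring core → C:6 H:12
  (− 3 ring H displaced by substituents)
  + CF3 → C:1 F:3
  + OH → O:1 H:1
  + COCH3 → C:2 H:3 O:1
Element totals:
  C: 9
  H: 13
  F: 3
  O: 2
Molecular formula: C9H13F3O2.
DoU = (2C + 2 + N − H − X) / 2 = (2·9 + 2 + 0 − 13 − 3) / 2 = 2.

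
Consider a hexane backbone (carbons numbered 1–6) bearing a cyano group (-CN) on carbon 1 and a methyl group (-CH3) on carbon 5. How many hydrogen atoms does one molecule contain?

15

Atom tally by fragment:
  NCCH2 → C:2 H:2 N:1
  CH2 → C:1 H:2
  CH2 → C:1 H:2
  CH2 → C:1 H:2
  CH(CH3) → C:2 H:4
  CH3 → C:1 H:3
Element totals:
  C: 8
  H: 15
  N: 1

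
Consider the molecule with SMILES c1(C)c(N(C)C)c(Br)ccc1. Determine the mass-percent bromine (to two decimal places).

37.32%

Atom tally by fragment:
  benzene ring core → C:6 H:6
  (− 3 ring H displaced by substituents)
  + CH3 → C:1 H:3
  + N(CH3)2 → N:1 C:2 H:6
  + Br → Br:1
Element totals:
  C: 9
  H: 12
  Br: 1
  N: 1
Molecular formula: C9H12BrN.
Molar mass = 214.106 g/mol.
Mass from Br: 1 × 79.904 = 79.904 g/mol.
%Br = 79.904 / 214.106 × 100 = 37.32%.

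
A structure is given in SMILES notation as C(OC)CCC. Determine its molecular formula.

Atom tally by fragment:
  CH3OCH2 → C:2 H:5 O:1
  CH2 → C:1 H:2
  CH2 → C:1 H:2
  CH3 → C:1 H:3
Element totals:
  C: 5
  H: 12
  O: 1

C5H12O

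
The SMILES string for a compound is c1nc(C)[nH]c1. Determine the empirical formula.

Atom tally by fragment:
  imidazole ring core → C:3 H:4 N:2
  (− 1 ring H displaced by substituents)
  + CH3 → C:1 H:3
Element totals:
  C: 4
  H: 6
  N: 2
Molecular formula: C4H6N2.
gcd of subscripts = 2; dividing each by 2:
  C: 4/2 = 2
  H: 6/2 = 3
  N: 2/2 = 1

C2H3N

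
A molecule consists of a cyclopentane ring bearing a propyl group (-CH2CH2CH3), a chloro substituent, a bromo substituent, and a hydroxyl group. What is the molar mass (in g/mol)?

241.55 g/mol

Atom tally by fragment:
  cyclopentane ring core → C:5 H:10
  (− 4 ring H displaced by substituents)
  + CH2CH2CH3 → C:3 H:7
  + Cl → Cl:1
  + Br → Br:1
  + OH → O:1 H:1
Element totals:
  C: 8
  H: 14
  Br: 1
  Cl: 1
  O: 1
Molecular formula: C8H14BrClO.
  M = 8(12.011) + 14(1.008) + 79.904 + 35.45 + 15.999
    = 96.088 + 14.112 + 79.904 + 35.450 + 15.999 = 241.553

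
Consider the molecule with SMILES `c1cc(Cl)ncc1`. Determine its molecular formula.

C5H4ClN

Atom tally by fragment:
  pyridine ring core → C:5 H:5 N:1
  (− 1 ring H displaced by substituents)
  + Cl → Cl:1
Element totals:
  C: 5
  H: 4
  Cl: 1
  N: 1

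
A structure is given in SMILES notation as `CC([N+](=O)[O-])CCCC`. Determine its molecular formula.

C6H13NO2

Atom tally by fragment:
  CH3 → C:1 H:3
  CH(NO2) → C:1 H:1 N:1 O:2
  CH2 → C:1 H:2
  CH2 → C:1 H:2
  CH2 → C:1 H:2
  CH3 → C:1 H:3
Element totals:
  C: 6
  H: 13
  N: 1
  O: 2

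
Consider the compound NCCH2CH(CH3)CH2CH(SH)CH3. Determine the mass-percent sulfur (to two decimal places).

22.38%

Element totals:
  C: 7
  H: 13
  N: 1
  S: 1
Molecular formula: C7H13NS.
Molar mass = 143.248 g/mol.
Mass from S: 1 × 32.06 = 32.060 g/mol.
%S = 32.060 / 143.248 × 100 = 22.38%.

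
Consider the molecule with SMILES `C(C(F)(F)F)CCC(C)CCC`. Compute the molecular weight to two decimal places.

Atom tally by fragment:
  F3CCH2 → C:2 H:2 F:3
  CH2 → C:1 H:2
  CH2 → C:1 H:2
  CH(CH3) → C:2 H:4
  CH2 → C:1 H:2
  CH2 → C:1 H:2
  CH3 → C:1 H:3
Element totals:
  C: 9
  H: 17
  F: 3
Molecular formula: C9H17F3.
  M = 9(12.011) + 17(1.008) + 3(18.998)
    = 108.099 + 17.136 + 56.994 = 182.229

182.23 g/mol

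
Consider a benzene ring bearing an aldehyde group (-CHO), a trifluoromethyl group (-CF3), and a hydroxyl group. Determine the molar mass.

Atom tally by fragment:
  benzene ring core → C:6 H:6
  (− 3 ring H displaced by substituents)
  + CHO → C:1 H:1 O:1
  + CF3 → C:1 F:3
  + OH → O:1 H:1
Element totals:
  C: 8
  H: 5
  F: 3
  O: 2
Molecular formula: C8H5F3O2.
  M = 8(12.011) + 5(1.008) + 3(18.998) + 2(15.999)
    = 96.088 + 5.040 + 56.994 + 31.998 = 190.120

190.12 g/mol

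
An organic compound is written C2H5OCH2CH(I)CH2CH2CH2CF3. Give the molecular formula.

C8H14F3IO

Element totals:
  C: 8
  H: 14
  F: 3
  I: 1
  O: 1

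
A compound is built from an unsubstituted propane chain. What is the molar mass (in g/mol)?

44.10 g/mol

Atom tally by fragment:
  CH3 → C:1 H:3
  CH2 → C:1 H:2
  CH3 → C:1 H:3
Element totals:
  C: 3
  H: 8
Molecular formula: C3H8.
  M = 3(12.011) + 8(1.008)
    = 36.033 + 8.064 = 44.097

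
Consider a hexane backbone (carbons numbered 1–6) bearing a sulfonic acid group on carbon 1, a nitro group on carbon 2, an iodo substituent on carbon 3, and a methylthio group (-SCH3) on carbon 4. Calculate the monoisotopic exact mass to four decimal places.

Atom tally by fragment:
  HO3SCH2 → C:1 H:3 S:1 O:3
  CH(NO2) → C:1 H:1 N:1 O:2
  CH(I) → C:1 H:1 I:1
  CH(SCH3) → C:2 H:4 S:1
  CH2 → C:1 H:2
  CH3 → C:1 H:3
Element totals:
  C: 7
  H: 14
  I: 1
  N: 1
  O: 5
  S: 2
Molecular formula: C7H14INO5S2.
  M = 7(12.0) + 14(1.007825) + 126.904472 + 14.003074 + 5(15.994915) + 2(31.972071)
    = 84.000000 + 14.109550 + 126.904472 + 14.003074 + 79.974575 + 63.944142 = 382.935813

382.9358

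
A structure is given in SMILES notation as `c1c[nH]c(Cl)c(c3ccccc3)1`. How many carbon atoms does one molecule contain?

10

Atom tally by fragment:
  pyrrole ring core → C:4 H:5 N:1
  (− 2 ring H displaced by substituents)
  + Cl → Cl:1
  + C6H5 → C:6 H:5
Element totals:
  C: 10
  H: 8
  Cl: 1
  N: 1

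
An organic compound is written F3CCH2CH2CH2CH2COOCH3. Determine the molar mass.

Atom tally by fragment:
  F3CCH2 → C:2 H:2 F:3
  CH2 → C:1 H:2
  CH2 → C:1 H:2
  CH2COOCH3 → C:3 H:5 O:2
Element totals:
  C: 7
  H: 11
  F: 3
  O: 2
Molecular formula: C7H11F3O2.
  M = 7(12.011) + 11(1.008) + 3(18.998) + 2(15.999)
    = 84.077 + 11.088 + 56.994 + 31.998 = 184.157

184.16 g/mol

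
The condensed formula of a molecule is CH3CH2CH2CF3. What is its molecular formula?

C4H7F3

Atom tally by fragment:
  CH3 → C:1 H:3
  CH2 → C:1 H:2
  CH2CF3 → C:2 H:2 F:3
Element totals:
  C: 4
  H: 7
  F: 3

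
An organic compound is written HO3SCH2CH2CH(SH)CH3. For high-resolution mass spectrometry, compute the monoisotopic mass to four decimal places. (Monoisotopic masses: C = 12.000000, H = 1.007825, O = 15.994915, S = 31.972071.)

Element totals:
  C: 4
  H: 10
  O: 3
  S: 2
Molecular formula: C4H10O3S2.
  M = 4(12.0) + 10(1.007825) + 3(15.994915) + 2(31.972071)
    = 48.000000 + 10.078250 + 47.984745 + 63.944142 = 170.007137

170.0071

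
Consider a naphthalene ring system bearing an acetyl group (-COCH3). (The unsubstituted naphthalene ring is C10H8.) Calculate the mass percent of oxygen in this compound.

9.40%

Atom tally by fragment:
  naphthalene ring system core → C:10 H:8
  (− 1 ring H displaced by substituents)
  + COCH3 → C:2 H:3 O:1
Element totals:
  C: 12
  H: 10
  O: 1
Molecular formula: C12H10O.
Molar mass = 170.211 g/mol.
Mass from O: 1 × 15.999 = 15.999 g/mol.
%O = 15.999 / 170.211 × 100 = 9.40%.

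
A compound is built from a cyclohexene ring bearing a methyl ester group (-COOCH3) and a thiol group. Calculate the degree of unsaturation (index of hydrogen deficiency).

Atom tally by fragment:
  cyclohexene ring core → C:6 H:10
  (− 2 ring H displaced by substituents)
  + COOCH3 → C:2 H:3 O:2
  + SH → S:1 H:1
Element totals:
  C: 8
  H: 12
  O: 2
  S: 1
Molecular formula: C8H12O2S.
DoU = (2C + 2 + N − H − X) / 2 = (2·8 + 2 + 0 − 12 − 0) / 2 = 3.

3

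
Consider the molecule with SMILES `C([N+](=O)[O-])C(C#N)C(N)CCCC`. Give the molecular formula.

Atom tally by fragment:
  O2NCH2 → C:1 H:2 N:1 O:2
  CH(CN) → C:2 H:1 N:1
  CH(NH2) → C:1 H:3 N:1
  CH2 → C:1 H:2
  CH2 → C:1 H:2
  CH2 → C:1 H:2
  CH3 → C:1 H:3
Element totals:
  C: 8
  H: 15
  N: 3
  O: 2

C8H15N3O2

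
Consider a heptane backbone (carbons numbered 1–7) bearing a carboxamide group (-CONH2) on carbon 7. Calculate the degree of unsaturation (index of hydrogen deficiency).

Atom tally by fragment:
  CH3 → C:1 H:3
  CH2 → C:1 H:2
  CH2 → C:1 H:2
  CH2 → C:1 H:2
  CH2 → C:1 H:2
  CH2 → C:1 H:2
  CH2CONH2 → C:2 H:4 O:1 N:1
Element totals:
  C: 8
  H: 17
  N: 1
  O: 1
Molecular formula: C8H17NO.
DoU = (2C + 2 + N − H − X) / 2 = (2·8 + 2 + 1 − 17 − 0) / 2 = 1.

1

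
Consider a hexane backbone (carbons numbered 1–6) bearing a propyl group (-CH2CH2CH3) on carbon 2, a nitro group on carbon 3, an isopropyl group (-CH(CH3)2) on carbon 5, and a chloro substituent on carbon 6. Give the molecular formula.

C12H24ClNO2

Atom tally by fragment:
  CH3 → C:1 H:3
  CH(CH2CH2CH3) → C:4 H:8
  CH(NO2) → C:1 H:1 N:1 O:2
  CH2 → C:1 H:2
  CH(CH(CH3)2) → C:4 H:8
  CH2Cl → C:1 H:2 Cl:1
Element totals:
  C: 12
  H: 24
  Cl: 1
  N: 1
  O: 2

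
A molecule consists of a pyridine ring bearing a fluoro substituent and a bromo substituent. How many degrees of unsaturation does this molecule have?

Atom tally by fragment:
  pyridine ring core → C:5 H:5 N:1
  (− 2 ring H displaced by substituents)
  + F → F:1
  + Br → Br:1
Element totals:
  C: 5
  H: 3
  Br: 1
  F: 1
  N: 1
Molecular formula: C5H3BrFN.
DoU = (2C + 2 + N − H − X) / 2 = (2·5 + 2 + 1 − 3 − 2) / 2 = 4.

4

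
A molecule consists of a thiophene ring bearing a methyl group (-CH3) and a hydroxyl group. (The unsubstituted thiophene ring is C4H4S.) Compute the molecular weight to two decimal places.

Atom tally by fragment:
  thiophene ring core → C:4 H:4 S:1
  (− 2 ring H displaced by substituents)
  + CH3 → C:1 H:3
  + OH → O:1 H:1
Element totals:
  C: 5
  H: 6
  O: 1
  S: 1
Molecular formula: C5H6OS.
  M = 5(12.011) + 6(1.008) + 15.999 + 32.06
    = 60.055 + 6.048 + 15.999 + 32.060 = 114.162

114.16 g/mol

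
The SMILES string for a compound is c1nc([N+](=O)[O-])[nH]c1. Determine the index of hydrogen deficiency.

Atom tally by fragment:
  imidazole ring core → C:3 H:4 N:2
  (− 1 ring H displaced by substituents)
  + NO2 → N:1 O:2
Element totals:
  C: 3
  H: 3
  N: 3
  O: 2
Molecular formula: C3H3N3O2.
DoU = (2C + 2 + N − H − X) / 2 = (2·3 + 2 + 3 − 3 − 0) / 2 = 4.

4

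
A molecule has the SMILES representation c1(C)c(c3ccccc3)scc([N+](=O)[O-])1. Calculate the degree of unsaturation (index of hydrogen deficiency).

Atom tally by fragment:
  thiophene ring core → C:4 H:4 S:1
  (− 3 ring H displaced by substituents)
  + CH3 → C:1 H:3
  + C6H5 → C:6 H:5
  + NO2 → N:1 O:2
Element totals:
  C: 11
  H: 9
  N: 1
  O: 2
  S: 1
Molecular formula: C11H9NO2S.
DoU = (2C + 2 + N − H − X) / 2 = (2·11 + 2 + 1 − 9 − 0) / 2 = 8.

8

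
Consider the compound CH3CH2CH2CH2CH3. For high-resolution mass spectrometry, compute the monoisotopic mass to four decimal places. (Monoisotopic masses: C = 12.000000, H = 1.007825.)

72.0939

Element totals:
  C: 5
  H: 12
Molecular formula: C5H12.
  M = 5(12.0) + 12(1.007825)
    = 60.000000 + 12.093900 = 72.093900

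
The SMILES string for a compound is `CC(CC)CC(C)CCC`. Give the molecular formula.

C10H22

Atom tally by fragment:
  CH3 → C:1 H:3
  CH(C2H5) → C:3 H:6
  CH2 → C:1 H:2
  CH(CH3) → C:2 H:4
  CH2 → C:1 H:2
  CH2 → C:1 H:2
  CH3 → C:1 H:3
Element totals:
  C: 10
  H: 22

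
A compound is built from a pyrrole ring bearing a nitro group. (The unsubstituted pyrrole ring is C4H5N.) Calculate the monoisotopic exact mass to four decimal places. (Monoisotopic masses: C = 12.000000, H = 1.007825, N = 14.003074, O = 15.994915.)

Atom tally by fragment:
  pyrrole ring core → C:4 H:5 N:1
  (− 1 ring H displaced by substituents)
  + NO2 → N:1 O:2
Element totals:
  C: 4
  H: 4
  N: 2
  O: 2
Molecular formula: C4H4N2O2.
  M = 4(12.0) + 4(1.007825) + 2(14.003074) + 2(15.994915)
    = 48.000000 + 4.031300 + 28.006148 + 31.989830 = 112.027278

112.0273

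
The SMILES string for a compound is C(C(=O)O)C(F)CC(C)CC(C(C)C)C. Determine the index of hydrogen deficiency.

1

Atom tally by fragment:
  HOOCCH2 → C:2 H:3 O:2
  CH(F) → C:1 H:1 F:1
  CH2 → C:1 H:2
  CH(CH3) → C:2 H:4
  CH2 → C:1 H:2
  CH(CH(CH3)2) → C:4 H:8
  CH3 → C:1 H:3
Element totals:
  C: 12
  H: 23
  F: 1
  O: 2
Molecular formula: C12H23FO2.
DoU = (2C + 2 + N − H − X) / 2 = (2·12 + 2 + 0 − 23 − 1) / 2 = 1.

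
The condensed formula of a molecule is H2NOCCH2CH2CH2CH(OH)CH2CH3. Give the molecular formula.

Element totals:
  C: 7
  H: 15
  N: 1
  O: 2

C7H15NO2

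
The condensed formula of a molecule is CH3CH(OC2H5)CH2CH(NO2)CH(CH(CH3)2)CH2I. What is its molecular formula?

C11H22INO3

Element totals:
  C: 11
  H: 22
  I: 1
  N: 1
  O: 3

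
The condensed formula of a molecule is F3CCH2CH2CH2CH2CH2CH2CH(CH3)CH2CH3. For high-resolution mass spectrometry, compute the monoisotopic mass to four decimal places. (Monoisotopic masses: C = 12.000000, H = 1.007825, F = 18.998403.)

Atom tally by fragment:
  F3CCH2 → C:2 H:2 F:3
  CH2 → C:1 H:2
  CH2 → C:1 H:2
  CH2 → C:1 H:2
  CH2 → C:1 H:2
  CH2 → C:1 H:2
  CH(CH3) → C:2 H:4
  CH2 → C:1 H:2
  CH3 → C:1 H:3
Element totals:
  C: 11
  H: 21
  F: 3
Molecular formula: C11H21F3.
  M = 11(12.0) + 21(1.007825) + 3(18.998403)
    = 132.000000 + 21.164325 + 56.995209 = 210.159534

210.1595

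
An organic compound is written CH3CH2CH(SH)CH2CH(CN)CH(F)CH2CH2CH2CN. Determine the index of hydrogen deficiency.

Atom tally by fragment:
  CH3 → C:1 H:3
  CH2 → C:1 H:2
  CH(SH) → C:1 H:2 S:1
  CH2 → C:1 H:2
  CH(CN) → C:2 H:1 N:1
  CH(F) → C:1 H:1 F:1
  CH2 → C:1 H:2
  CH2 → C:1 H:2
  CH2CN → C:2 H:2 N:1
Element totals:
  C: 11
  H: 17
  F: 1
  N: 2
  S: 1
Molecular formula: C11H17FN2S.
DoU = (2C + 2 + N − H − X) / 2 = (2·11 + 2 + 2 − 17 − 1) / 2 = 4.

4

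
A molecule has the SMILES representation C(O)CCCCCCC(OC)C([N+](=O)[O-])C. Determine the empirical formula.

Atom tally by fragment:
  HOCH2 → C:1 H:3 O:1
  CH2 → C:1 H:2
  CH2 → C:1 H:2
  CH2 → C:1 H:2
  CH2 → C:1 H:2
  CH2 → C:1 H:2
  CH2 → C:1 H:2
  CH(OCH3) → C:2 H:4 O:1
  CH(NO2) → C:1 H:1 N:1 O:2
  CH3 → C:1 H:3
Element totals:
  C: 11
  H: 23
  N: 1
  O: 4
Molecular formula: C11H23NO4.
gcd of subscripts (11, 23, 1, 4) = 1, so the empirical formula equals the molecular formula.

C11H23NO4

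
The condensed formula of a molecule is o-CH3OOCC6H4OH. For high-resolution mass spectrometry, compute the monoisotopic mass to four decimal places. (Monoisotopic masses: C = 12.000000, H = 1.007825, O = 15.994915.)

Element totals:
  C: 8
  H: 8
  O: 3
Molecular formula: C8H8O3.
  M = 8(12.0) + 8(1.007825) + 3(15.994915)
    = 96.000000 + 8.062600 + 47.984745 = 152.047345

152.0473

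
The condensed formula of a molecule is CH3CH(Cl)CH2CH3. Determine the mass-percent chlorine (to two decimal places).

38.30%

Atom tally by fragment:
  CH3 → C:1 H:3
  CH(Cl) → C:1 H:1 Cl:1
  CH2 → C:1 H:2
  CH3 → C:1 H:3
Element totals:
  C: 4
  H: 9
  Cl: 1
Molecular formula: C4H9Cl.
Molar mass = 92.566 g/mol.
Mass from Cl: 1 × 35.45 = 35.450 g/mol.
%Cl = 35.450 / 92.566 × 100 = 38.30%.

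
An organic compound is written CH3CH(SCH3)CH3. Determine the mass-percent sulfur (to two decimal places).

Element totals:
  C: 4
  H: 10
  S: 1
Molecular formula: C4H10S.
Molar mass = 90.184 g/mol.
Mass from S: 1 × 32.06 = 32.060 g/mol.
%S = 32.060 / 90.184 × 100 = 35.55%.

35.55%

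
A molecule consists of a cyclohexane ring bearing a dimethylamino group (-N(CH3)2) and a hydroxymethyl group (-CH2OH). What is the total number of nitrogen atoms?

Atom tally by fragment:
  cyclohexane ring core → C:6 H:12
  (− 2 ring H displaced by substituents)
  + N(CH3)2 → N:1 C:2 H:6
  + CH2OH → C:1 H:3 O:1
Element totals:
  C: 9
  H: 19
  N: 1
  O: 1

1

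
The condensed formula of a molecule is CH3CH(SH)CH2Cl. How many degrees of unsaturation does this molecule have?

0

Atom tally by fragment:
  CH3 → C:1 H:3
  CH(SH) → C:1 H:2 S:1
  CH2Cl → C:1 H:2 Cl:1
Element totals:
  C: 3
  H: 7
  Cl: 1
  S: 1
Molecular formula: C3H7ClS.
DoU = (2C + 2 + N − H − X) / 2 = (2·3 + 2 + 0 − 7 − 1) / 2 = 0.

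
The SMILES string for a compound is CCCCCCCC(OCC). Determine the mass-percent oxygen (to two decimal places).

10.11%

Atom tally by fragment:
  CH3 → C:1 H:3
  CH2 → C:1 H:2
  CH2 → C:1 H:2
  CH2 → C:1 H:2
  CH2 → C:1 H:2
  CH2 → C:1 H:2
  CH2 → C:1 H:2
  CH2OC2H5 → C:3 H:7 O:1
Element totals:
  C: 10
  H: 22
  O: 1
Molecular formula: C10H22O.
Molar mass = 158.285 g/mol.
Mass from O: 1 × 15.999 = 15.999 g/mol.
%O = 15.999 / 158.285 × 100 = 10.11%.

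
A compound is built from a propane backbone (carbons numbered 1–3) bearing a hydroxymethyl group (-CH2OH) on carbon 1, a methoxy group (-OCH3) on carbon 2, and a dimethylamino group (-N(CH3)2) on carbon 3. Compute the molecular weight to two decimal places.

Atom tally by fragment:
  HOCH2CH2 → C:2 H:5 O:1
  CH(OCH3) → C:2 H:4 O:1
  CH2N(CH3)2 → C:3 H:8 N:1
Element totals:
  C: 7
  H: 17
  N: 1
  O: 2
Molecular formula: C7H17NO2.
  M = 7(12.011) + 17(1.008) + 14.007 + 2(15.999)
    = 84.077 + 17.136 + 14.007 + 31.998 = 147.218

147.22 g/mol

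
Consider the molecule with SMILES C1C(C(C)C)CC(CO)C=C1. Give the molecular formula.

C10H18O

Atom tally by fragment:
  cyclohexene ring core → C:6 H:10
  (− 2 ring H displaced by substituents)
  + CH(CH3)2 → C:3 H:7
  + CH2OH → C:1 H:3 O:1
Element totals:
  C: 10
  H: 18
  O: 1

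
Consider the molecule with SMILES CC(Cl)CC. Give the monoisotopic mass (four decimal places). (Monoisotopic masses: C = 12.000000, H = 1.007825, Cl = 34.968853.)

Atom tally by fragment:
  CH3 → C:1 H:3
  CH(Cl) → C:1 H:1 Cl:1
  CH2 → C:1 H:2
  CH3 → C:1 H:3
Element totals:
  C: 4
  H: 9
  Cl: 1
Molecular formula: C4H9Cl.
  M = 4(12.0) + 9(1.007825) + 34.968853
    = 48.000000 + 9.070425 + 34.968853 = 92.039278

92.0393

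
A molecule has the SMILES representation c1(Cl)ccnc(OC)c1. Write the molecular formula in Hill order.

C6H6ClNO

Atom tally by fragment:
  pyridine ring core → C:5 H:5 N:1
  (− 2 ring H displaced by substituents)
  + Cl → Cl:1
  + OCH3 → C:1 H:3 O:1
Element totals:
  C: 6
  H: 6
  Cl: 1
  N: 1
  O: 1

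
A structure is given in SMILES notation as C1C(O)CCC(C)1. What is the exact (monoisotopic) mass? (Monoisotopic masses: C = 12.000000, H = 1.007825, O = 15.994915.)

Atom tally by fragment:
  cyclopentane ring core → C:5 H:10
  (− 2 ring H displaced by substituents)
  + OH → O:1 H:1
  + CH3 → C:1 H:3
Element totals:
  C: 6
  H: 12
  O: 1
Molecular formula: C6H12O.
  M = 6(12.0) + 12(1.007825) + 15.994915
    = 72.000000 + 12.093900 + 15.994915 = 100.088815

100.0888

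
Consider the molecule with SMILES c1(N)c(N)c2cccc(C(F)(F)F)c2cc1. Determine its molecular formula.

C11H9F3N2

Atom tally by fragment:
  naphthalene ring system core → C:10 H:8
  (− 3 ring H displaced by substituents)
  + NH2 → N:1 H:2
  + NH2 → N:1 H:2
  + CF3 → C:1 F:3
Element totals:
  C: 11
  H: 9
  F: 3
  N: 2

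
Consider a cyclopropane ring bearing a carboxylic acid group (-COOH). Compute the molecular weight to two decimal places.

Atom tally by fragment:
  cyclopropane ring core → C:3 H:6
  (− 1 ring H displaced by substituents)
  + COOH → C:1 H:1 O:2
Element totals:
  C: 4
  H: 6
  O: 2
Molecular formula: C4H6O2.
  M = 4(12.011) + 6(1.008) + 2(15.999)
    = 48.044 + 6.048 + 31.998 = 86.090

86.09 g/mol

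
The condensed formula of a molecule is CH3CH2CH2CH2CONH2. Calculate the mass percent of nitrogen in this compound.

13.85%

Atom tally by fragment:
  CH3 → C:1 H:3
  CH2 → C:1 H:2
  CH2 → C:1 H:2
  CH2CONH2 → C:2 H:4 O:1 N:1
Element totals:
  C: 5
  H: 11
  N: 1
  O: 1
Molecular formula: C5H11NO.
Molar mass = 101.149 g/mol.
Mass from N: 1 × 14.007 = 14.007 g/mol.
%N = 14.007 / 101.149 × 100 = 13.85%.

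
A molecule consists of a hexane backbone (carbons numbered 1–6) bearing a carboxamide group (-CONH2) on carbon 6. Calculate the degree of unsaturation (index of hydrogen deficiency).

1

Atom tally by fragment:
  CH3 → C:1 H:3
  CH2 → C:1 H:2
  CH2 → C:1 H:2
  CH2 → C:1 H:2
  CH2 → C:1 H:2
  CH2CONH2 → C:2 H:4 O:1 N:1
Element totals:
  C: 7
  H: 15
  N: 1
  O: 1
Molecular formula: C7H15NO.
DoU = (2C + 2 + N − H − X) / 2 = (2·7 + 2 + 1 − 15 − 0) / 2 = 1.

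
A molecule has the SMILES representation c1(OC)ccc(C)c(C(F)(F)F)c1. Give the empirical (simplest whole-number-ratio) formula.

C9H9F3O

Atom tally by fragment:
  benzene ring core → C:6 H:6
  (− 3 ring H displaced by substituents)
  + OCH3 → C:1 H:3 O:1
  + CH3 → C:1 H:3
  + CF3 → C:1 F:3
Element totals:
  C: 9
  H: 9
  F: 3
  O: 1
Molecular formula: C9H9F3O.
gcd of subscripts (9, 3, 9, 1) = 1, so the empirical formula equals the molecular formula.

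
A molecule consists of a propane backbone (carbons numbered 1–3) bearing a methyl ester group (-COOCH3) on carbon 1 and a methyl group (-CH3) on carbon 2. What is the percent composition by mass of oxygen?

Atom tally by fragment:
  CH3OOCCH2 → C:3 H:5 O:2
  CH(CH3) → C:2 H:4
  CH3 → C:1 H:3
Element totals:
  C: 6
  H: 12
  O: 2
Molecular formula: C6H12O2.
Molar mass = 116.160 g/mol.
Mass from O: 2 × 15.999 = 31.998 g/mol.
%O = 31.998 / 116.160 × 100 = 27.55%.

27.55%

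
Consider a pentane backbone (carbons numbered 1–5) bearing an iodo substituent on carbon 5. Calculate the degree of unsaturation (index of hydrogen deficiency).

0

Atom tally by fragment:
  CH3 → C:1 H:3
  CH2 → C:1 H:2
  CH2 → C:1 H:2
  CH2 → C:1 H:2
  CH2I → C:1 H:2 I:1
Element totals:
  C: 5
  H: 11
  I: 1
Molecular formula: C5H11I.
DoU = (2C + 2 + N − H − X) / 2 = (2·5 + 2 + 0 − 11 − 1) / 2 = 0.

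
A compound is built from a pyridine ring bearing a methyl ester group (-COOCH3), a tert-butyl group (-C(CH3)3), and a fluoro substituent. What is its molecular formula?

C11H14FNO2

Atom tally by fragment:
  pyridine ring core → C:5 H:5 N:1
  (− 3 ring H displaced by substituents)
  + COOCH3 → C:2 H:3 O:2
  + C(CH3)3 → C:4 H:9
  + F → F:1
Element totals:
  C: 11
  H: 14
  F: 1
  N: 1
  O: 2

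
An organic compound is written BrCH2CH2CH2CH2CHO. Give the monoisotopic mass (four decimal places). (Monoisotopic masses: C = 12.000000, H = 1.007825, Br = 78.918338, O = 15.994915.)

163.9837

Atom tally by fragment:
  BrCH2 → C:1 H:2 Br:1
  CH2 → C:1 H:2
  CH2 → C:1 H:2
  CH2CHO → C:2 H:3 O:1
Element totals:
  C: 5
  H: 9
  Br: 1
  O: 1
Molecular formula: C5H9BrO.
  M = 5(12.0) + 9(1.007825) + 78.918338 + 15.994915
    = 60.000000 + 9.070425 + 78.918338 + 15.994915 = 163.983678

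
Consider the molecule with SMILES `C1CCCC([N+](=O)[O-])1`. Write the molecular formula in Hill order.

C5H9NO2

Atom tally by fragment:
  cyclopentane ring core → C:5 H:10
  (− 1 ring H displaced by substituents)
  + NO2 → N:1 O:2
Element totals:
  C: 5
  H: 9
  N: 1
  O: 2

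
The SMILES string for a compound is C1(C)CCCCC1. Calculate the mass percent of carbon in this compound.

85.63%

Atom tally by fragment:
  cyclohexane ring core → C:6 H:12
  (− 1 ring H displaced by substituents)
  + CH3 → C:1 H:3
Element totals:
  C: 7
  H: 14
Molecular formula: C7H14.
Molar mass = 98.189 g/mol.
Mass from C: 7 × 12.011 = 84.077 g/mol.
%C = 84.077 / 98.189 × 100 = 85.63%.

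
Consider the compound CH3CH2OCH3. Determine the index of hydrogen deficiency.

Element totals:
  C: 3
  H: 8
  O: 1
Molecular formula: C3H8O.
DoU = (2C + 2 + N − H − X) / 2 = (2·3 + 2 + 0 − 8 − 0) / 2 = 0.

0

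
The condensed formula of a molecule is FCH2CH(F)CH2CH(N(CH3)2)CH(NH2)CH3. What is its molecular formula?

Element totals:
  C: 8
  H: 18
  F: 2
  N: 2

C8H18F2N2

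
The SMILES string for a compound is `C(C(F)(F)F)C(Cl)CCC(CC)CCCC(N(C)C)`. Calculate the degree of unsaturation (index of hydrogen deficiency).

Atom tally by fragment:
  F3CCH2 → C:2 H:2 F:3
  CH(Cl) → C:1 H:1 Cl:1
  CH2 → C:1 H:2
  CH2 → C:1 H:2
  CH(C2H5) → C:3 H:6
  CH2 → C:1 H:2
  CH2 → C:1 H:2
  CH2 → C:1 H:2
  CH2N(CH3)2 → C:3 H:8 N:1
Element totals:
  C: 14
  H: 27
  Cl: 1
  F: 3
  N: 1
Molecular formula: C14H27ClF3N.
DoU = (2C + 2 + N − H − X) / 2 = (2·14 + 2 + 1 − 27 − 4) / 2 = 0.

0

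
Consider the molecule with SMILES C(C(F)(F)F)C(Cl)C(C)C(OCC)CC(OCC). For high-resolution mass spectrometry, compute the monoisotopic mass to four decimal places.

290.1260

Atom tally by fragment:
  F3CCH2 → C:2 H:2 F:3
  CH(Cl) → C:1 H:1 Cl:1
  CH(CH3) → C:2 H:4
  CH(OC2H5) → C:3 H:6 O:1
  CH2 → C:1 H:2
  CH2OC2H5 → C:3 H:7 O:1
Element totals:
  C: 12
  H: 22
  Cl: 1
  F: 3
  O: 2
Molecular formula: C12H22ClF3O2.
  M = 12(12.0) + 22(1.007825) + 34.968853 + 3(18.998403) + 2(15.994915)
    = 144.000000 + 22.172150 + 34.968853 + 56.995209 + 31.989830 = 290.126042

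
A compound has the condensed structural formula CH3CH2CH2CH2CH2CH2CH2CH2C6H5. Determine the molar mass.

190.33 g/mol

Element totals:
  C: 14
  H: 22
Molecular formula: C14H22.
  M = 14(12.011) + 22(1.008)
    = 168.154 + 22.176 = 190.330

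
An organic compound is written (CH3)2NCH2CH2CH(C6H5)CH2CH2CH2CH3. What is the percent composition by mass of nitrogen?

6.39%

Atom tally by fragment:
  (CH3)2NCH2 → C:3 H:8 N:1
  CH2 → C:1 H:2
  CH(C6H5) → C:7 H:6
  CH2 → C:1 H:2
  CH2 → C:1 H:2
  CH2 → C:1 H:2
  CH3 → C:1 H:3
Element totals:
  C: 15
  H: 25
  N: 1
Molecular formula: C15H25N.
Molar mass = 219.372 g/mol.
Mass from N: 1 × 14.007 = 14.007 g/mol.
%N = 14.007 / 219.372 × 100 = 6.39%.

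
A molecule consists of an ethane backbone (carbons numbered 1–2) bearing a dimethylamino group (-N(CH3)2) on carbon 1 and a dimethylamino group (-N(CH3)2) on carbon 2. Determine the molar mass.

116.21 g/mol

Atom tally by fragment:
  (CH3)2NCH2 → C:3 H:8 N:1
  CH2N(CH3)2 → C:3 H:8 N:1
Element totals:
  C: 6
  H: 16
  N: 2
Molecular formula: C6H16N2.
  M = 6(12.011) + 16(1.008) + 2(14.007)
    = 72.066 + 16.128 + 28.014 = 116.208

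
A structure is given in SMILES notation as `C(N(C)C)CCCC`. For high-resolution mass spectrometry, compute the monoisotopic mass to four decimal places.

115.1361

Atom tally by fragment:
  (CH3)2NCH2 → C:3 H:8 N:1
  CH2 → C:1 H:2
  CH2 → C:1 H:2
  CH2 → C:1 H:2
  CH3 → C:1 H:3
Element totals:
  C: 7
  H: 17
  N: 1
Molecular formula: C7H17N.
  M = 7(12.0) + 17(1.007825) + 14.003074
    = 84.000000 + 17.133025 + 14.003074 = 115.136099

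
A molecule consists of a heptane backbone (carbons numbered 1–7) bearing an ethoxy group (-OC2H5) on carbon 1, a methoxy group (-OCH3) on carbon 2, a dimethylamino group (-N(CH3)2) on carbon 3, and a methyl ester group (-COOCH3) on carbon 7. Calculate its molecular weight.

Atom tally by fragment:
  C2H5OCH2 → C:3 H:7 O:1
  CH(OCH3) → C:2 H:4 O:1
  CH(N(CH3)2) → C:3 H:7 N:1
  CH2 → C:1 H:2
  CH2 → C:1 H:2
  CH2 → C:1 H:2
  CH2COOCH3 → C:3 H:5 O:2
Element totals:
  C: 14
  H: 29
  N: 1
  O: 4
Molecular formula: C14H29NO4.
  M = 14(12.011) + 29(1.008) + 14.007 + 4(15.999)
    = 168.154 + 29.232 + 14.007 + 63.996 = 275.389

275.39 g/mol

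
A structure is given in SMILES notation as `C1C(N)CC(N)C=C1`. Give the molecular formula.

Atom tally by fragment:
  cyclohexene ring core → C:6 H:10
  (− 2 ring H displaced by substituents)
  + NH2 → N:1 H:2
  + NH2 → N:1 H:2
Element totals:
  C: 6
  H: 12
  N: 2

C6H12N2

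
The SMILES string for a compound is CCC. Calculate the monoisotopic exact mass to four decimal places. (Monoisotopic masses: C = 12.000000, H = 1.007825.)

44.0626

Atom tally by fragment:
  CH3 → C:1 H:3
  CH2 → C:1 H:2
  CH3 → C:1 H:3
Element totals:
  C: 3
  H: 8
Molecular formula: C3H8.
  M = 3(12.0) + 8(1.007825)
    = 36.000000 + 8.062600 = 44.062600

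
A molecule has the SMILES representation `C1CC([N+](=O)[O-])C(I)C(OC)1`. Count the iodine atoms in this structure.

1

Atom tally by fragment:
  cyclopentane ring core → C:5 H:10
  (− 3 ring H displaced by substituents)
  + NO2 → N:1 O:2
  + I → I:1
  + OCH3 → C:1 H:3 O:1
Element totals:
  C: 6
  H: 10
  I: 1
  N: 1
  O: 3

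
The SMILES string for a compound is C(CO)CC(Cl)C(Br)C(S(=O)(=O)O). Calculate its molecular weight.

Atom tally by fragment:
  HOCH2CH2 → C:2 H:5 O:1
  CH2 → C:1 H:2
  CH(Cl) → C:1 H:1 Cl:1
  CH(Br) → C:1 H:1 Br:1
  CH2SO3H → C:1 H:3 S:1 O:3
Element totals:
  C: 6
  H: 12
  Br: 1
  Cl: 1
  O: 4
  S: 1
Molecular formula: C6H12BrClO4S.
  M = 6(12.011) + 12(1.008) + 79.904 + 35.45 + 4(15.999) + 32.06
    = 72.066 + 12.096 + 79.904 + 35.450 + 63.996 + 32.060 = 295.572

295.57 g/mol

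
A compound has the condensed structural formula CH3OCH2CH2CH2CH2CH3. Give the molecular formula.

C6H14O

Atom tally by fragment:
  CH3OCH2 → C:2 H:5 O:1
  CH2 → C:1 H:2
  CH2 → C:1 H:2
  CH2 → C:1 H:2
  CH3 → C:1 H:3
Element totals:
  C: 6
  H: 14
  O: 1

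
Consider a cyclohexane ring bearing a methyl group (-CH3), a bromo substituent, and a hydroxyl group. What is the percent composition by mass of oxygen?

8.29%

Atom tally by fragment:
  cyclohexane ring core → C:6 H:12
  (− 3 ring H displaced by substituents)
  + CH3 → C:1 H:3
  + Br → Br:1
  + OH → O:1 H:1
Element totals:
  C: 7
  H: 13
  Br: 1
  O: 1
Molecular formula: C7H13BrO.
Molar mass = 193.084 g/mol.
Mass from O: 1 × 15.999 = 15.999 g/mol.
%O = 15.999 / 193.084 × 100 = 8.29%.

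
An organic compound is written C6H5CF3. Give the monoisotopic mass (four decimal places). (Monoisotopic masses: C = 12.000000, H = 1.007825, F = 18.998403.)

146.0343

Element totals:
  C: 7
  H: 5
  F: 3
Molecular formula: C7H5F3.
  M = 7(12.0) + 5(1.007825) + 3(18.998403)
    = 84.000000 + 5.039125 + 56.995209 = 146.034334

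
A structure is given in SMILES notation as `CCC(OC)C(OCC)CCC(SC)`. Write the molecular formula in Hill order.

Atom tally by fragment:
  CH3 → C:1 H:3
  CH2 → C:1 H:2
  CH(OCH3) → C:2 H:4 O:1
  CH(OC2H5) → C:3 H:6 O:1
  CH2 → C:1 H:2
  CH2 → C:1 H:2
  CH2SCH3 → C:2 H:5 S:1
Element totals:
  C: 11
  H: 24
  O: 2
  S: 1

C11H24O2S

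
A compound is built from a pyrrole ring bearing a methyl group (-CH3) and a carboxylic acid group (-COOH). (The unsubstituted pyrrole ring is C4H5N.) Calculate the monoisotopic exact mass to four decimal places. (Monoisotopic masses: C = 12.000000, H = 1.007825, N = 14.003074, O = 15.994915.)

Atom tally by fragment:
  pyrrole ring core → C:4 H:5 N:1
  (− 2 ring H displaced by substituents)
  + CH3 → C:1 H:3
  + COOH → C:1 H:1 O:2
Element totals:
  C: 6
  H: 7
  N: 1
  O: 2
Molecular formula: C6H7NO2.
  M = 6(12.0) + 7(1.007825) + 14.003074 + 2(15.994915)
    = 72.000000 + 7.054775 + 14.003074 + 31.989830 = 125.047679

125.0477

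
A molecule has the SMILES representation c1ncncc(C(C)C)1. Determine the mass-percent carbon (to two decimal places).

Atom tally by fragment:
  pyrimidine ring core → C:4 H:4 N:2
  (− 1 ring H displaced by substituents)
  + CH(CH3)2 → C:3 H:7
Element totals:
  C: 7
  H: 10
  N: 2
Molecular formula: C7H10N2.
Molar mass = 122.171 g/mol.
Mass from C: 7 × 12.011 = 84.077 g/mol.
%C = 84.077 / 122.171 × 100 = 68.82%.

68.82%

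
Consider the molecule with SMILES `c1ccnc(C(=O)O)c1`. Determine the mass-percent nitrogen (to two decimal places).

11.38%

Atom tally by fragment:
  pyridine ring core → C:5 H:5 N:1
  (− 1 ring H displaced by substituents)
  + COOH → C:1 H:1 O:2
Element totals:
  C: 6
  H: 5
  N: 1
  O: 2
Molecular formula: C6H5NO2.
Molar mass = 123.111 g/mol.
Mass from N: 1 × 14.007 = 14.007 g/mol.
%N = 14.007 / 123.111 × 100 = 11.38%.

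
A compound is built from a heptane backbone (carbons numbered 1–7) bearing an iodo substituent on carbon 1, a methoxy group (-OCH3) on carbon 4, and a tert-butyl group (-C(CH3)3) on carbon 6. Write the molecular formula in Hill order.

Atom tally by fragment:
  ICH2 → C:1 H:2 I:1
  CH2 → C:1 H:2
  CH2 → C:1 H:2
  CH(OCH3) → C:2 H:4 O:1
  CH2 → C:1 H:2
  CH(C(CH3)3) → C:5 H:10
  CH3 → C:1 H:3
Element totals:
  C: 12
  H: 25
  I: 1
  O: 1

C12H25IO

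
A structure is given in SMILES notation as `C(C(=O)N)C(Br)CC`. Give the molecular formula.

Atom tally by fragment:
  H2NOCCH2 → C:2 H:4 O:1 N:1
  CH(Br) → C:1 H:1 Br:1
  CH2 → C:1 H:2
  CH3 → C:1 H:3
Element totals:
  C: 5
  H: 10
  Br: 1
  N: 1
  O: 1

C5H10BrNO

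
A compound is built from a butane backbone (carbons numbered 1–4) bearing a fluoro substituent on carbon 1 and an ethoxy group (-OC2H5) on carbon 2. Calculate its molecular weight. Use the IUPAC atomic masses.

Atom tally by fragment:
  FCH2 → C:1 H:2 F:1
  CH(OC2H5) → C:3 H:6 O:1
  CH2 → C:1 H:2
  CH3 → C:1 H:3
Element totals:
  C: 6
  H: 13
  F: 1
  O: 1
Molecular formula: C6H13FO.
  M = 6(12.011) + 13(1.008) + 18.998 + 15.999
    = 72.066 + 13.104 + 18.998 + 15.999 = 120.167

120.17 g/mol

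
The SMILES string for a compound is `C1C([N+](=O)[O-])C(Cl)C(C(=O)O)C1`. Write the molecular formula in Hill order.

Atom tally by fragment:
  cyclopentane ring core → C:5 H:10
  (− 3 ring H displaced by substituents)
  + NO2 → N:1 O:2
  + Cl → Cl:1
  + COOH → C:1 H:1 O:2
Element totals:
  C: 6
  H: 8
  Cl: 1
  N: 1
  O: 4

C6H8ClNO4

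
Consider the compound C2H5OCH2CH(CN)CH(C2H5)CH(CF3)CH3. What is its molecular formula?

C11H18F3NO

Element totals:
  C: 11
  H: 18
  F: 3
  N: 1
  O: 1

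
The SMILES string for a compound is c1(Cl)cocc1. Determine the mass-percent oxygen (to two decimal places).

15.61%

Atom tally by fragment:
  furan ring core → C:4 H:4 O:1
  (− 1 ring H displaced by substituents)
  + Cl → Cl:1
Element totals:
  C: 4
  H: 3
  Cl: 1
  O: 1
Molecular formula: C4H3ClO.
Molar mass = 102.517 g/mol.
Mass from O: 1 × 15.999 = 15.999 g/mol.
%O = 15.999 / 102.517 × 100 = 15.61%.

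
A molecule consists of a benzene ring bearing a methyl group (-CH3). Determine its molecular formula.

C7H8

Atom tally by fragment:
  benzene ring core → C:6 H:6
  (− 1 ring H displaced by substituents)
  + CH3 → C:1 H:3
Element totals:
  C: 7
  H: 8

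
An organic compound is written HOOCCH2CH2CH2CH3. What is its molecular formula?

C5H10O2

Element totals:
  C: 5
  H: 10
  O: 2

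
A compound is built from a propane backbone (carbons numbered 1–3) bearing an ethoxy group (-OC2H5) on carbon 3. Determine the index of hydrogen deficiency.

0

Atom tally by fragment:
  CH3 → C:1 H:3
  CH2 → C:1 H:2
  CH2OC2H5 → C:3 H:7 O:1
Element totals:
  C: 5
  H: 12
  O: 1
Molecular formula: C5H12O.
DoU = (2C + 2 + N − H − X) / 2 = (2·5 + 2 + 0 − 12 − 0) / 2 = 0.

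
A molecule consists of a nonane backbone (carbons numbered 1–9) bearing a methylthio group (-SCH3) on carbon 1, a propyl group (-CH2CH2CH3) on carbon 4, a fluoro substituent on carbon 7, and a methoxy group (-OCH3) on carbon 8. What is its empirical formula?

Atom tally by fragment:
  CH3SCH2 → C:2 H:5 S:1
  CH2 → C:1 H:2
  CH2 → C:1 H:2
  CH(CH2CH2CH3) → C:4 H:8
  CH2 → C:1 H:2
  CH2 → C:1 H:2
  CH(F) → C:1 H:1 F:1
  CH(OCH3) → C:2 H:4 O:1
  CH3 → C:1 H:3
Element totals:
  C: 14
  H: 29
  F: 1
  O: 1
  S: 1
Molecular formula: C14H29FOS.
gcd of subscripts (14, 1, 29, 1, 1) = 1, so the empirical formula equals the molecular formula.

C14H29FOS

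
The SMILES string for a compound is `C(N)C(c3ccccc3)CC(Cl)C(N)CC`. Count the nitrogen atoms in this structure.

2

Atom tally by fragment:
  H2NCH2 → C:1 H:4 N:1
  CH(C6H5) → C:7 H:6
  CH2 → C:1 H:2
  CH(Cl) → C:1 H:1 Cl:1
  CH(NH2) → C:1 H:3 N:1
  CH2 → C:1 H:2
  CH3 → C:1 H:3
Element totals:
  C: 13
  H: 21
  Cl: 1
  N: 2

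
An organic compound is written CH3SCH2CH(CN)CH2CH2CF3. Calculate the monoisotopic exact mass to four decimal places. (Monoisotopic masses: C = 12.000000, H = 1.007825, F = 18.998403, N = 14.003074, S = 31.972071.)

Element totals:
  C: 7
  H: 10
  F: 3
  N: 1
  S: 1
Molecular formula: C7H10F3NS.
  M = 7(12.0) + 10(1.007825) + 3(18.998403) + 14.003074 + 31.972071
    = 84.000000 + 10.078250 + 56.995209 + 14.003074 + 31.972071 = 197.048604

197.0486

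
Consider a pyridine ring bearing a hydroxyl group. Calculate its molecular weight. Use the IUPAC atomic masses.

95.10 g/mol

Atom tally by fragment:
  pyridine ring core → C:5 H:5 N:1
  (− 1 ring H displaced by substituents)
  + OH → O:1 H:1
Element totals:
  C: 5
  H: 5
  N: 1
  O: 1
Molecular formula: C5H5NO.
  M = 5(12.011) + 5(1.008) + 14.007 + 15.999
    = 60.055 + 5.040 + 14.007 + 15.999 = 95.101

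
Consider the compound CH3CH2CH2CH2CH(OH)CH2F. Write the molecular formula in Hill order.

Element totals:
  C: 6
  H: 13
  F: 1
  O: 1

C6H13FO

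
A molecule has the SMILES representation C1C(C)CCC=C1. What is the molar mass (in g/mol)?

96.17 g/mol

Atom tally by fragment:
  cyclohexene ring core → C:6 H:10
  (− 1 ring H displaced by substituents)
  + CH3 → C:1 H:3
Element totals:
  C: 7
  H: 12
Molecular formula: C7H12.
  M = 7(12.011) + 12(1.008)
    = 84.077 + 12.096 = 96.173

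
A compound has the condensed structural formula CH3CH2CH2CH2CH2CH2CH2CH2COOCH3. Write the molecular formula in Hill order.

C10H20O2

Atom tally by fragment:
  CH3 → C:1 H:3
  CH2 → C:1 H:2
  CH2 → C:1 H:2
  CH2 → C:1 H:2
  CH2 → C:1 H:2
  CH2 → C:1 H:2
  CH2 → C:1 H:2
  CH2COOCH3 → C:3 H:5 O:2
Element totals:
  C: 10
  H: 20
  O: 2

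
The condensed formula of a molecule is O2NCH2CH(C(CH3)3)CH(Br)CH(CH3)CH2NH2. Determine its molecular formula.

Element totals:
  C: 10
  H: 21
  Br: 1
  N: 2
  O: 2

C10H21BrN2O2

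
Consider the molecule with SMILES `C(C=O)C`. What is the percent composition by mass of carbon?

62.04%

Atom tally by fragment:
  OHCCH2 → C:2 H:3 O:1
  CH3 → C:1 H:3
Element totals:
  C: 3
  H: 6
  O: 1
Molecular formula: C3H6O.
Molar mass = 58.080 g/mol.
Mass from C: 3 × 12.011 = 36.033 g/mol.
%C = 36.033 / 58.080 × 100 = 62.04%.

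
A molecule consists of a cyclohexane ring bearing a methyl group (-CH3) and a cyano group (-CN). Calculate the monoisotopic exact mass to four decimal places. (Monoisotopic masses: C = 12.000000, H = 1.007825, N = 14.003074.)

123.1048

Atom tally by fragment:
  cyclohexane ring core → C:6 H:12
  (− 2 ring H displaced by substituents)
  + CH3 → C:1 H:3
  + CN → C:1 N:1
Element totals:
  C: 8
  H: 13
  N: 1
Molecular formula: C8H13N.
  M = 8(12.0) + 13(1.007825) + 14.003074
    = 96.000000 + 13.101725 + 14.003074 = 123.104799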